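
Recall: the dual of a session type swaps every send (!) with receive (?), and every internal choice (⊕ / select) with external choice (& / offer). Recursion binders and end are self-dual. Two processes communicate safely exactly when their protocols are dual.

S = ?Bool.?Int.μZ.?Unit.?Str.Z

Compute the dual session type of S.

?Bool = !Bool
  ?Int = !Int
    μZ = μZ  (rec unchanged)
      ?Unit = !Unit
        ?Str = !Str
          Z ↦ Z

!Bool.!Int.μZ.!Unit.!Str.Z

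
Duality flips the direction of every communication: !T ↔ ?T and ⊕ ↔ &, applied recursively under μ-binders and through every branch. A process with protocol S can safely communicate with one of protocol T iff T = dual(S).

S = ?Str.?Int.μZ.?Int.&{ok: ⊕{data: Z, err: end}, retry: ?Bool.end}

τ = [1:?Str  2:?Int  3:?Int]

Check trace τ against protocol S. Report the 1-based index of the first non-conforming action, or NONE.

NONE

step 1: ?Str  ok  now at ?Int.μZ.…
step 2: ?Int  ok  now at μZ.…
step 3: ?Int  ok  now at &{ok: ⊕{data: μZ.…, err: end}, retry: ?Bool.end}
all 3 steps conform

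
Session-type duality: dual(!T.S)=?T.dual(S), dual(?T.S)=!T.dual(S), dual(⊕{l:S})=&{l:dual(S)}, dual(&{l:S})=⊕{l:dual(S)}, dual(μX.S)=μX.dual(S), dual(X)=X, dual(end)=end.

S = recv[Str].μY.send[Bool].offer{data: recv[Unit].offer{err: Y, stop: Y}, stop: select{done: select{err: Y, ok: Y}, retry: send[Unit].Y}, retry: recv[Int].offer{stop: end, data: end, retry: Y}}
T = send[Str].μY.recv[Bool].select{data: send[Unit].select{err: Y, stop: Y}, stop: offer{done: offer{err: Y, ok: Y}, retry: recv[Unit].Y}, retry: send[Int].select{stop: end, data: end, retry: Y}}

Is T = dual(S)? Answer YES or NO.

recv[Str] vs send[Str]  ✓
  μY vs μY  ✓ (rec unchanged)
    send[Bool] vs recv[Bool]  ✓
      offer{data,stop,retry} vs select{data,stop,retry}  ✓ same labels
        • data:
          recv[Unit] vs send[Unit]  ✓
            offer{err,stop} vs select{err,stop}  ✓ same labels
              • err:
                Y vs Y  ✓
              • stop:
                Y vs Y  ✓
        • stop:
          select{done,retry} vs offer{done,retry}  ✓ same labels
            • done:
              select{err,ok} vs offer{err,ok}  ✓ same labels
                • err:
                  Y vs Y  ✓
                • ok:
                  Y vs Y  ✓
            • retry:
              send[Unit] vs recv[Unit]  ✓
                Y vs Y  ✓
        • retry:
          recv[Int] vs send[Int]  ✓
            offer{stop,data,retry} vs select{stop,data,retry}  ✓ same labels
              • stop:
                end vs end  ✓
              • data:
                end vs end  ✓
              • retry:
                Y vs Y  ✓

YES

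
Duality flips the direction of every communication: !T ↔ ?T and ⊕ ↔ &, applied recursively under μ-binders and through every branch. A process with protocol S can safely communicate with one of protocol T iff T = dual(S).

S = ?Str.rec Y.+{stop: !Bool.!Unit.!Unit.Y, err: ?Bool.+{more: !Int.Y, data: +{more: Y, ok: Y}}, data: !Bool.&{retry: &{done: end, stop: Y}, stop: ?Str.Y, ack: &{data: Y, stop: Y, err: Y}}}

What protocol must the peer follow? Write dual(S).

!Str.rec Y.&{stop: ?Bool.?Unit.?Unit.Y, err: !Bool.&{more: ?Int.Y, data: &{more: Y, ok: Y}}, data: ?Bool.+{retry: +{done: end, stop: Y}, stop: !Str.Y, ack: +{data: Y, stop: Y, err: Y}}}

?Str → !Str
  rec Y → rec Y  (μ self-dual)
    +{stop,err,data} → &{stop,err,data}  (internal→external)
      [stop]
        !Bool → ?Bool
          !Unit → ?Unit
            !Unit → ?Unit
              dual(Y) = Y
      [err]
        ?Bool → !Bool
          +{more,data} → &{more,data}  (internal→external)
            [more]
              !Int → ?Int
                dual(Y) = Y
            [data]
              +{more,ok} → &{more,ok}  (internal→external)
                [more]
                  dual(Y) = Y
                [ok]
                  dual(Y) = Y
      [data]
        !Bool → ?Bool
          &{retry,stop,ack} → +{retry,stop,ack}  (external→internal)
            [retry]
              &{done,stop} → +{done,stop}  (external→internal)
                [done]
                  dual(end) = end
                [stop]
                  dual(Y) = Y
            [stop]
              ?Str → !Str
                dual(Y) = Y
            [ack]
              &{data,stop,err} → +{data,stop,err}  (external→internal)
                [data]
                  dual(Y) = Y
                [stop]
                  dual(Y) = Y
                [err]
                  dual(Y) = Y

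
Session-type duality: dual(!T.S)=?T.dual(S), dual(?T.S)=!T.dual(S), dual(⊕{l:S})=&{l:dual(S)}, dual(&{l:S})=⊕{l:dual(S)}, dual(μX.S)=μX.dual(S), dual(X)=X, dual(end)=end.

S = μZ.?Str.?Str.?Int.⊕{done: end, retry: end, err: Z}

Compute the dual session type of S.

μZ.!Str.!Str.!Int.&{done: end, retry: end, err: Z}

μZ ↦ μZ  (rec unchanged)
  ?Str ↦ !Str
    ?Str ↦ !Str
      ?Int ↦ !Int
        ⊕{done,retry,err} ↦ &{done,retry,err}  (select→offer)
          [done]
            dual(end) = end
          [retry]
            dual(end) = end
          [err]
            dual(Z) = Z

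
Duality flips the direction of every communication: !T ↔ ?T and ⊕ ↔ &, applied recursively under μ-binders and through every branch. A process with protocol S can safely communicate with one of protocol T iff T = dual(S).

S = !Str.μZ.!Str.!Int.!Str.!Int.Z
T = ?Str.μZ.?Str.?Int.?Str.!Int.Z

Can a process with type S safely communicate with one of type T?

!Str | ?Str  ✓
  μZ | μZ  ✓ (binder kept)
    !Str | ?Str  ✓
      !Int | ?Int  ✓
        !Str | ?Str  ✓
          !Int | !Int  ✗ same direction on both sides — not dual

NO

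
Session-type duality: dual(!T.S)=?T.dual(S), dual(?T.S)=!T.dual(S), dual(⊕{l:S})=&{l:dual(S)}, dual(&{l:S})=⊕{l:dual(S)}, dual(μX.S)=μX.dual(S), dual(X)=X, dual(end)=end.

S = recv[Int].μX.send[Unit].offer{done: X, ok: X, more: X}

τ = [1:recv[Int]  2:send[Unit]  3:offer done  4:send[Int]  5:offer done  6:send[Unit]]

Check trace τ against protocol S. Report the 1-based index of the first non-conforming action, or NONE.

step 1: recv[Int]  ok  cont: μX.…
step 2: send[Unit]  ok  cont: offer{done: μX.…, ok: μX.…, more: μX.…}
step 3: offer done  ok  cont: μX.…
step 4: got send[Int], protocol expects send[Unit]  ✗

4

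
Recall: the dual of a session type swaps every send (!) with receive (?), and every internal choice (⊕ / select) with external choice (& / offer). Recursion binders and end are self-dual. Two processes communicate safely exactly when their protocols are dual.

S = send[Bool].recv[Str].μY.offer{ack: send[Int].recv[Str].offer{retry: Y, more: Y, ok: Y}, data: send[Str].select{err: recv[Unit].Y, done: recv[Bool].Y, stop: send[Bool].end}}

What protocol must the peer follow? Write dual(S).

recv[Bool].send[Str].μY.select{ack: recv[Int].send[Str].select{retry: Y, more: Y, ok: Y}, data: recv[Str].offer{err: send[Unit].Y, done: send[Bool].Y, stop: recv[Bool].end}}

send[Bool] = recv[Bool]
  recv[Str] = send[Str]
    μY = μY  (rec unchanged)
      offer{ack,data} = select{ack,data}  (external→internal)
        case ack:
          send[Int] = recv[Int]
            recv[Str] = send[Str]
              offer{retry,more,ok} = select{retry,more,ok}  (external→internal)
                case retry:
                  Y ↦ Y
                case more:
                  Y ↦ Y
                case ok:
                  Y ↦ Y
        case data:
          send[Str] = recv[Str]
            select{err,done,stop} = offer{err,done,stop}  (internal→external)
              case err:
                recv[Unit] = send[Unit]
                  Y ↦ Y
              case done:
                recv[Bool] = send[Bool]
                  Y ↦ Y
              case stop:
                send[Bool] = recv[Bool]
                  end ↦ end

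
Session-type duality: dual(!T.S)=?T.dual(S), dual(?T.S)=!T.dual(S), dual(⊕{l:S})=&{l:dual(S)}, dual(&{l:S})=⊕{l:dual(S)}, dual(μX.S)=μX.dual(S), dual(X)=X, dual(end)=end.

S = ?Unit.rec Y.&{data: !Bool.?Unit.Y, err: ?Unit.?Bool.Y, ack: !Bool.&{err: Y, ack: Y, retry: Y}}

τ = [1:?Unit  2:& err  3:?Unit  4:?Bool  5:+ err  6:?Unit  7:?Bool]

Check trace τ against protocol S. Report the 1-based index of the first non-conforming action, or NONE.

@1 ?Unit  ✓  residual = rec Y.…
@2 & err  ✓  residual = ?Unit.?Bool.rec Y.…
@3 ?Unit  ✓  residual = ?Bool.rec Y.…
@4 ?Bool  ✓  residual = rec Y.…
@5 got + err, protocol expects & data or & err or & ack  ✗

5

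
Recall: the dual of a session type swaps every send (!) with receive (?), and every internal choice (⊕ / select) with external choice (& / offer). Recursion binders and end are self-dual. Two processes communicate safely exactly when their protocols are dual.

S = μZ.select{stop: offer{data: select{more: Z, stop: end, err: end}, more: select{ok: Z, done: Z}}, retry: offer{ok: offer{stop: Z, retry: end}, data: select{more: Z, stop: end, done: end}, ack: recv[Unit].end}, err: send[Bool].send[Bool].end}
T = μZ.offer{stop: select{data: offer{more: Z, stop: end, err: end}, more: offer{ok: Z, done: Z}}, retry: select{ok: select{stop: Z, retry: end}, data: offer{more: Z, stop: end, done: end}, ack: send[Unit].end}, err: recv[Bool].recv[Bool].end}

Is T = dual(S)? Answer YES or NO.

μZ | μZ  match (μ self-dual)
  select{stop,retry,err} | offer{stop,retry,err}  match same labels
    [stop]
      offer{data,more} | select{data,more}  match same labels
        [data]
          select{more,stop,err} | offer{more,stop,err}  match same labels
            [more]
              Z | Z  match
            [stop]
              end | end  match
            [err]
              end | end  match
        [more]
          select{ok,done} | offer{ok,done}  match same labels
            [ok]
              Z | Z  match
            [done]
              Z | Z  match
    [retry]
      offer{ok,data,ack} | select{ok,data,ack}  match same labels
        [ok]
          offer{stop,retry} | select{stop,retry}  match same labels
            [stop]
              Z | Z  match
            [retry]
              end | end  match
        [data]
          select{more,stop,done} | offer{more,stop,done}  match same labels
            [more]
              Z | Z  match
            [stop]
              end | end  match
            [done]
              end | end  match
        [ack]
          recv[Unit] | send[Unit]  match
            end | end  match
    [err]
      send[Bool] | recv[Bool]  match
        send[Bool] | recv[Bool]  match
          end | end  match

YES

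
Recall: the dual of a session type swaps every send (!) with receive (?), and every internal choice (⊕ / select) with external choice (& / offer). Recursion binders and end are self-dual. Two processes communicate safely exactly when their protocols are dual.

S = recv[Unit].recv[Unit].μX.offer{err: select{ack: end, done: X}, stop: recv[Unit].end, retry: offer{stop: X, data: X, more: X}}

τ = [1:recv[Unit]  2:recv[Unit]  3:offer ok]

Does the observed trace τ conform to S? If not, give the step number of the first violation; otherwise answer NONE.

3

@1 recv[Unit]  ok  now at recv[Unit].μX.…
@2 recv[Unit]  ok  now at μX.…
@3 got offer ok, protocol expects offer err or offer stop or offer retry  ✗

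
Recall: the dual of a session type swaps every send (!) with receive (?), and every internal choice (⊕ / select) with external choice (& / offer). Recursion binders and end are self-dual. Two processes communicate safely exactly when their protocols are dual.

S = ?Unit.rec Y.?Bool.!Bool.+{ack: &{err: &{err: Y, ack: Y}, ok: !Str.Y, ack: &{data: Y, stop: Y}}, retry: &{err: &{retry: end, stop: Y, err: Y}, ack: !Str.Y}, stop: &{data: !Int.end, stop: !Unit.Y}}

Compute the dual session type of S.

!Unit.rec Y.!Bool.?Bool.&{ack: +{err: +{err: Y, ack: Y}, ok: ?Str.Y, ack: +{data: Y, stop: Y}}, retry: +{err: +{retry: end, stop: Y, err: Y}, ack: ?Str.Y}, stop: +{data: ?Int.end, stop: ?Unit.Y}}

?Unit = !Unit
  rec Y = rec Y  (rec unchanged)
    ?Bool = !Bool
      !Bool = ?Bool
        +{ack,retry,stop} = &{ack,retry,stop}  (⊕→&)
          case ack:
            &{err,ok,ack} = +{err,ok,ack}  (offer→select)
              case err:
                &{err,ack} = +{err,ack}  (offer→select)
                  case err:
                    Y self-dual
                  case ack:
                    Y self-dual
              case ok:
                !Str = ?Str
                  Y self-dual
              case ack:
                &{data,stop} = +{data,stop}  (offer→select)
                  case data:
                    Y self-dual
                  case stop:
                    Y self-dual
          case retry:
            &{err,ack} = +{err,ack}  (offer→select)
              case err:
                &{retry,stop,err} = +{retry,stop,err}  (offer→select)
                  case retry:
                    end self-dual
                  case stop:
                    Y self-dual
                  case err:
                    Y self-dual
              case ack:
                !Str = ?Str
                  Y self-dual
          case stop:
            &{data,stop} = +{data,stop}  (offer→select)
              case data:
                !Int = ?Int
                  end self-dual
              case stop:
                !Unit = ?Unit
                  Y self-dual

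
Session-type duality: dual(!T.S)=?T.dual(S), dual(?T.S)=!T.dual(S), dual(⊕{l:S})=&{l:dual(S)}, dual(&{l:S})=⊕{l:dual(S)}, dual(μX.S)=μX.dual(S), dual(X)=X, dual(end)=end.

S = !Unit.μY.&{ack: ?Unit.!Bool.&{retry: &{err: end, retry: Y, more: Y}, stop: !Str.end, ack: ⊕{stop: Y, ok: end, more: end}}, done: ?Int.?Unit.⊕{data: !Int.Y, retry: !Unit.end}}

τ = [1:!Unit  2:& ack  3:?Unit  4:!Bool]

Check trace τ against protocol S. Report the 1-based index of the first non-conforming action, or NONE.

NONE

@1 !Unit  ok  state: μY.…
@2 & ack  ok  state: ?Unit.!Bool.&{retry: &{err: end, retry: μY.…, more: μY.…}, stop: !Str.end, ack: ⊕{stop: μY.…, ok: end, more: end}}
@3 ?Unit  ok  state: !Bool.&{retry: &{err: end, retry: μY.…, more: μY.…}, stop: !Str.end, ack: ⊕{stop: μY.…, ok: end, more: end}}
@4 !Bool  ok  state: &{retry: &{err: end, retry: μY.…, more: μY.…}, stop: !Str.end, ack: ⊕{stop: μY.…, ok: end, more: end}}
τ conforms to S (length 4)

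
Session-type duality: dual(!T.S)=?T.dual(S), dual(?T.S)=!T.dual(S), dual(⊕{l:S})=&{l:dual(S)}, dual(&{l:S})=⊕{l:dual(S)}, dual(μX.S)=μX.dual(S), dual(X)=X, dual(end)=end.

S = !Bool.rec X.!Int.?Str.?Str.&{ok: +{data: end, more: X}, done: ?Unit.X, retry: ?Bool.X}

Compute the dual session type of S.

?Bool.rec X.?Int.!Str.!Str.+{ok: &{data: end, more: X}, done: !Unit.X, retry: !Bool.X}

!Bool ↦ ?Bool
  rec X ↦ rec X  (binder kept)
    !Int ↦ ?Int
      ?Str ↦ !Str
        ?Str ↦ !Str
          &{ok,done,retry} ↦ +{ok,done,retry}  (external→internal)
            [ok]
              +{data,more} ↦ &{data,more}  (⊕→&)
                [data]
                  dual(end) = end
                [more]
                  dual(X) = X
            [done]
              ?Unit ↦ !Unit
                dual(X) = X
            [retry]
              ?Bool ↦ !Bool
                dual(X) = X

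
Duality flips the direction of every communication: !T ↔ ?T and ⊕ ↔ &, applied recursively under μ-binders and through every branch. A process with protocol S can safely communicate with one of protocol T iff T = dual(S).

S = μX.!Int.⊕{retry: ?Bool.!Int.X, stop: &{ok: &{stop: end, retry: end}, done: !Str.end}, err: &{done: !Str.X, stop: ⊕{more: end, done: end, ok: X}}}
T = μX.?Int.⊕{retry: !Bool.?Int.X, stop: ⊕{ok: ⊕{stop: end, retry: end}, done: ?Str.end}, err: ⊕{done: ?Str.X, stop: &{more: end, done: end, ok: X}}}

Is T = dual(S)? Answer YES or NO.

μX | μX  ✓ (μ self-dual)
  !Int | ?Int  ✓
    ⊕{retry,stop,err} | ⊕{retry,stop,err}  ✗ choice polarity not flipped — not dual

NO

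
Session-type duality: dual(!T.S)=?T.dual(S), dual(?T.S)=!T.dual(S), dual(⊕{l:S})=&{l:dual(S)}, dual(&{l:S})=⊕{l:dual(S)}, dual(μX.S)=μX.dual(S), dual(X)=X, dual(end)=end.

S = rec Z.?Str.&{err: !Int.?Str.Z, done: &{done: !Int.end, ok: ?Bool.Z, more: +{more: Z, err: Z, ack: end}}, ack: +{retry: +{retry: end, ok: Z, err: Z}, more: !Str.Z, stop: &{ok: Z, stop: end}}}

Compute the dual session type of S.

rec Z.!Str.+{err: ?Int.!Str.Z, done: +{done: ?Int.end, ok: !Bool.Z, more: &{more: Z, err: Z, ack: end}}, ack: &{retry: &{retry: end, ok: Z, err: Z}, more: ?Str.Z, stop: +{ok: Z, stop: end}}}

rec Z → rec Z  (μ self-dual)
  ?Str → !Str
    &{err,done,ack} → +{err,done,ack}  (external→internal)
      case err:
        !Int → ?Int
          ?Str → !Str
            Z self-dual
      case done:
        &{done,ok,more} → +{done,ok,more}  (external→internal)
          case done:
            !Int → ?Int
              end self-dual
          case ok:
            ?Bool → !Bool
              Z self-dual
          case more:
            +{more,err,ack} → &{more,err,ack}  (select→offer)
              case more:
                Z self-dual
              case err:
                Z self-dual
              case ack:
                end self-dual
      case ack:
        +{retry,more,stop} → &{retry,more,stop}  (select→offer)
          case retry:
            +{retry,ok,err} → &{retry,ok,err}  (select→offer)
              case retry:
                end self-dual
              case ok:
                Z self-dual
              case err:
                Z self-dual
          case more:
            !Str → ?Str
              Z self-dual
          case stop:
            &{ok,stop} → +{ok,stop}  (external→internal)
              case ok:
                Z self-dual
              case stop:
                end self-dual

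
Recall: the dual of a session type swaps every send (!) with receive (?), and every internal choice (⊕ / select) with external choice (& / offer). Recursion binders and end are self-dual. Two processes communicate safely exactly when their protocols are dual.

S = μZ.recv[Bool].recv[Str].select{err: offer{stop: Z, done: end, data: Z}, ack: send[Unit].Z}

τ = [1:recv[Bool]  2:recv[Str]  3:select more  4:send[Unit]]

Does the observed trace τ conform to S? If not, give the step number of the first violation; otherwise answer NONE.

3

step 1: recv[Bool]  match  state: recv[Str].select{err: offer{stop: μZ.…, done: end, data: μZ.…}, ack: send[Unit].μZ.…}
step 2: recv[Str]  match  state: select{err: offer{stop: μZ.…, done: end, data: μZ.…}, ack: send[Unit].μZ.…}
step 3: got select more, protocol expects select err or select ack  ✗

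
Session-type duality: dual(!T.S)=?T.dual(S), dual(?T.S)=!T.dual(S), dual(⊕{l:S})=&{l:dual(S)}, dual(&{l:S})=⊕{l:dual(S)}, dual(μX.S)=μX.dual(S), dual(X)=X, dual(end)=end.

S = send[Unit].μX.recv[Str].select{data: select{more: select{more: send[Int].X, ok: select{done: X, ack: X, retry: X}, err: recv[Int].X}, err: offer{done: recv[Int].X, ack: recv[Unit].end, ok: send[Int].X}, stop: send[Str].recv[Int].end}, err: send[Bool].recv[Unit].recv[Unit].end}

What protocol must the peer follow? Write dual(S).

send[Unit] = recv[Unit]
  μX = μX  (binder kept)
    recv[Str] = send[Str]
      select{data,err} = offer{data,err}  (internal→external)
        [data]
          select{more,err,stop} = offer{more,err,stop}  (internal→external)
            [more]
              select{more,ok,err} = offer{more,ok,err}  (internal→external)
                [more]
                  send[Int] = recv[Int]
                    X self-dual
                [ok]
                  select{done,ack,retry} = offer{done,ack,retry}  (internal→external)
                    [done]
                      X self-dual
                    [ack]
                      X self-dual
                    [retry]
                      X self-dual
                [err]
                  recv[Int] = send[Int]
                    X self-dual
            [err]
              offer{done,ack,ok} = select{done,ack,ok}  (&→⊕)
                [done]
                  recv[Int] = send[Int]
                    X self-dual
                [ack]
                  recv[Unit] = send[Unit]
                    end self-dual
                [ok]
                  send[Int] = recv[Int]
                    X self-dual
            [stop]
              send[Str] = recv[Str]
                recv[Int] = send[Int]
                  end self-dual
        [err]
          send[Bool] = recv[Bool]
            recv[Unit] = send[Unit]
              recv[Unit] = send[Unit]
                end self-dual

recv[Unit].μX.send[Str].offer{data: offer{more: offer{more: recv[Int].X, ok: offer{done: X, ack: X, retry: X}, err: send[Int].X}, err: select{done: send[Int].X, ack: send[Unit].end, ok: recv[Int].X}, stop: recv[Str].send[Int].end}, err: recv[Bool].send[Unit].send[Unit].end}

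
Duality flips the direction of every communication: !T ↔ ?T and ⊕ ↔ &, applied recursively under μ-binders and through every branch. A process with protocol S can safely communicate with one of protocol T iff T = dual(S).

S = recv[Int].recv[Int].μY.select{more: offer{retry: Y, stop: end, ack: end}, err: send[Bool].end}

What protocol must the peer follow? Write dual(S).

send[Int].send[Int].μY.offer{more: select{retry: Y, stop: end, ack: end}, err: recv[Bool].end}

recv[Int] = send[Int]
  recv[Int] = send[Int]
    μY = μY  (rec unchanged)
      select{more,err} = offer{more,err}  (internal→external)
        • more:
          offer{retry,stop,ack} = select{retry,stop,ack}  (&→⊕)
            • retry:
              Y self-dual
            • stop:
              end self-dual
            • ack:
              end self-dual
        • err:
          send[Bool] = recv[Bool]
            end self-dual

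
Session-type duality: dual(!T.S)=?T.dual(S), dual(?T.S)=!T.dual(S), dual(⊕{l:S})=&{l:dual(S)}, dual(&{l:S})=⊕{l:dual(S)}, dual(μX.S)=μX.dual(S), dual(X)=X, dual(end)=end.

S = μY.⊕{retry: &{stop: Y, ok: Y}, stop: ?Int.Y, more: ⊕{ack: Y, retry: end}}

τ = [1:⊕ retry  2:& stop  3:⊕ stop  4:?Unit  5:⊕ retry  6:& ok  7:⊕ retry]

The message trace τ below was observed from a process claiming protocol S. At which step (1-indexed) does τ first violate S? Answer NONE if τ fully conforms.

[1] ⊕ retry  ✓  now at &{stop: μY.…, ok: μY.…}
[2] & stop  ✓  now at μY.…
[3] ⊕ stop  ✓  now at ?Int.μY.…
[4] got ?Unit, protocol expects ?Int  ✗

4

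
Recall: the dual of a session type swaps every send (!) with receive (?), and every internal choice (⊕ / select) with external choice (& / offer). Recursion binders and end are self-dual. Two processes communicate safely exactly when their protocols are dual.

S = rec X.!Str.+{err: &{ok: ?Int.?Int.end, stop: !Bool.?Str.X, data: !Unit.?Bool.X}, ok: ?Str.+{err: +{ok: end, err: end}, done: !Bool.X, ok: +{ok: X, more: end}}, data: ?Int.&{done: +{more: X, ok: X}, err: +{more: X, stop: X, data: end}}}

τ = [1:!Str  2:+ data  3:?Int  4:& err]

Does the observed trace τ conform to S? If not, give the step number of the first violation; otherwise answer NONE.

NONE

@1 !Str  ok  residual = +{err: &{ok: ?Int.?Int.end, stop: !Bool.?Str.rec X.…, data: !Unit.?Bool.rec X.…}, ok: ?Str.+{err: +{ok: end, err: end}, done: !Bool.rec X.…, ok: +{ok: rec X.…, more: end}}, data: ?Int.&{done: +{more: rec X.…, ok: rec X.…}, err: +{more: rec X.…, stop: rec X.…, data: end}}}
@2 + data  ok  residual = ?Int.&{done: +{more: rec X.…, ok: rec X.…}, err: +{more: rec X.…, stop: rec X.…, data: end}}
@3 ?Int  ok  residual = &{done: +{more: rec X.…, ok: rec X.…}, err: +{more: rec X.…, stop: rec X.…, data: end}}
@4 & err  ok  residual = +{more: rec X.…, stop: rec X.…, data: end}
τ conforms to S (length 4)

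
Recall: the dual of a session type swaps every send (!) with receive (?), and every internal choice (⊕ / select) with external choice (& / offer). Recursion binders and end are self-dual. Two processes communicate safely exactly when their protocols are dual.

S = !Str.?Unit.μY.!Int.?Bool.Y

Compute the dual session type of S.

?Str.!Unit.μY.?Int.!Bool.Y

!Str → ?Str
  ?Unit → !Unit
    μY → μY  (μ self-dual)
      !Int → ?Int
        ?Bool → !Bool
          Y ↦ Y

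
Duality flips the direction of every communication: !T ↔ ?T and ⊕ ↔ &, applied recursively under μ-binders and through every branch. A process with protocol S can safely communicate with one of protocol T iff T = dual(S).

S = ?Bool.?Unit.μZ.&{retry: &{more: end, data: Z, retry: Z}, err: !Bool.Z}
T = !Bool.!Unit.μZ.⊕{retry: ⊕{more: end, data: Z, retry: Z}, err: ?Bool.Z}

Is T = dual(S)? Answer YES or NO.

YES

?Bool vs !Bool  match
  ?Unit vs !Unit  match
    μZ vs μZ  match (rec unchanged)
      &{retry,err} vs ⊕{retry,err}  match labels match
        • retry:
          &{more,data,retry} vs ⊕{more,data,retry}  match labels match
            • more:
              end vs end  match
            • data:
              Z vs Z  match
            • retry:
              Z vs Z  match
        • err:
          !Bool vs ?Bool  match
            Z vs Z  match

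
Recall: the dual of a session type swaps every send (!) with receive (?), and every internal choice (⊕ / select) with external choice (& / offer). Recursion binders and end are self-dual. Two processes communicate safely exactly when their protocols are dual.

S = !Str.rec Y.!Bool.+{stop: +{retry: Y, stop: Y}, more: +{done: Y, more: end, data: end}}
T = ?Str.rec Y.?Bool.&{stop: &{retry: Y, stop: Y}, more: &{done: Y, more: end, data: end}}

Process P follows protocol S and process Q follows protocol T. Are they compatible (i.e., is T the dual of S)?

YES

!Str | ?Str  ✓
  rec Y | rec Y  ✓ (binder kept)
    !Bool | ?Bool  ✓
      +{stop,more} | &{stop,more}  ✓ same labels
        • stop:
          +{retry,stop} | &{retry,stop}  ✓ same labels
            • retry:
              Y | Y  ✓
            • stop:
              Y | Y  ✓
        • more:
          +{done,more,data} | &{done,more,data}  ✓ same labels
            • done:
              Y | Y  ✓
            • more:
              end | end  ✓
            • data:
              end | end  ✓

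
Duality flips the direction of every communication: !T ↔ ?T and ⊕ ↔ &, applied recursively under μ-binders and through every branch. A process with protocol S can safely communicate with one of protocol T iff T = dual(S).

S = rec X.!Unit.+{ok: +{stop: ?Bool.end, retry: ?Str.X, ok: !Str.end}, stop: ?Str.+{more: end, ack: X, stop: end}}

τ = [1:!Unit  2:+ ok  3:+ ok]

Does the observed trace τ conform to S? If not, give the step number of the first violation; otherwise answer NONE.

NONE

[1] !Unit  ✓  now at +{ok: +{stop: ?Bool.end, retry: ?Str.rec X.…, ok: !Str.end}, stop: ?Str.+{more: end, ack: rec X.…, stop: end}}
[2] + ok  ✓  now at +{stop: ?Bool.end, retry: ?Str.rec X.…, ok: !Str.end}
[3] + ok  ✓  now at !Str.end
trace exhausted — no violation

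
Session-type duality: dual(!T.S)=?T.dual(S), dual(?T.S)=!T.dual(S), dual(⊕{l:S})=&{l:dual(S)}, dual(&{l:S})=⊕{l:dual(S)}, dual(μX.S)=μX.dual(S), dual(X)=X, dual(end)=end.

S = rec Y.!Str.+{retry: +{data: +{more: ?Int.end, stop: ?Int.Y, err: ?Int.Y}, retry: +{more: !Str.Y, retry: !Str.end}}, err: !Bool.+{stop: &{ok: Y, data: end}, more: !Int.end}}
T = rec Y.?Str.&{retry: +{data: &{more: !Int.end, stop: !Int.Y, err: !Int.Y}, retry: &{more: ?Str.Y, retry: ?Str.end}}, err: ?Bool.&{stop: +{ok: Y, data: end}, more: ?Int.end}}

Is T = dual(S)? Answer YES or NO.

NO

rec Y | rec Y  ✓ (rec unchanged)
  !Str | ?Str  ✓
    +{retry,err} | &{retry,err}  ✓ same labels
      case retry:
        +{data,retry} | +{data,retry}  ✗ choice polarity not flipped — not dual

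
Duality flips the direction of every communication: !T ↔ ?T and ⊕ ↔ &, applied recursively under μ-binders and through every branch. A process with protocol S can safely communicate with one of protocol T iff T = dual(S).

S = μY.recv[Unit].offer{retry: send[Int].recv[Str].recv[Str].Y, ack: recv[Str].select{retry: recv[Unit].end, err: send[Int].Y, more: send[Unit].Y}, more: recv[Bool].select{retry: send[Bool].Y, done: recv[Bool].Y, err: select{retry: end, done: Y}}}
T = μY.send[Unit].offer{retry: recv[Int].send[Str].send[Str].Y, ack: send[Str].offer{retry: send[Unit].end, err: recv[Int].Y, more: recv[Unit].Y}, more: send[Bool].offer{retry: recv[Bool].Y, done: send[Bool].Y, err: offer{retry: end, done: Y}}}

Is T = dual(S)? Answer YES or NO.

μY vs μY  ok (μ self-dual)
  recv[Unit] vs send[Unit]  ok
    offer{retry,ack,more} vs offer{retry,ack,more}  ✗ choice polarity not flipped — not dual

NO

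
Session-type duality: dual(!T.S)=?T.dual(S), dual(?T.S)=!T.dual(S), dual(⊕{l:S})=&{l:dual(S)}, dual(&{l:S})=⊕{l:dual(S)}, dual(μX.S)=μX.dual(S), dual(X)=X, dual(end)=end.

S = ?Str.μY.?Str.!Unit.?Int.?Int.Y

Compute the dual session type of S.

?Str = !Str
  μY = μY  (rec unchanged)
    ?Str = !Str
      !Unit = ?Unit
        ?Int = !Int
          ?Int = !Int
            Y self-dual

!Str.μY.!Str.?Unit.!Int.!Int.Y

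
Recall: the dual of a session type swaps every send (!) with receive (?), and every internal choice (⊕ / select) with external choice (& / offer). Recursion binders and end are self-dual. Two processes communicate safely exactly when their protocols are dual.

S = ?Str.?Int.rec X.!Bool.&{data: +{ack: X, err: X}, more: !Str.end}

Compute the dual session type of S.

?Str ↦ !Str
  ?Int ↦ !Int
    rec X ↦ rec X  (μ self-dual)
      !Bool ↦ ?Bool
        &{data,more} ↦ +{data,more}  (offer→select)
          [data]
            +{ack,err} ↦ &{ack,err}  (⊕→&)
              [ack]
                dual(X) = X
              [err]
                dual(X) = X
          [more]
            !Str ↦ ?Str
              dual(end) = end

!Str.!Int.rec X.?Bool.+{data: &{ack: X, err: X}, more: ?Str.end}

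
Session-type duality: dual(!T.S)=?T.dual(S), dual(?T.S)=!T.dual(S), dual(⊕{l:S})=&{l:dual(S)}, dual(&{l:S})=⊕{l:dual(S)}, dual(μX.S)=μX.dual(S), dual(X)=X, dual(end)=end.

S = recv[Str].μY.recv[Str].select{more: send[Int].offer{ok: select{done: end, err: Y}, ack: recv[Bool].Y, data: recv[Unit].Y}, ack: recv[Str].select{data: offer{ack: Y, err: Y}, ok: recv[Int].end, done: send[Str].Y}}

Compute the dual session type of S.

recv[Str] → send[Str]
  μY → μY  (binder kept)
    recv[Str] → send[Str]
      select{more,ack} → offer{more,ack}  (⊕→&)
        • more:
          send[Int] → recv[Int]
            offer{ok,ack,data} → select{ok,ack,data}  (&→⊕)
              • ok:
                select{done,err} → offer{done,err}  (⊕→&)
                  • done:
                    end ↦ end
                  • err:
                    Y ↦ Y
              • ack:
                recv[Bool] → send[Bool]
                  Y ↦ Y
              • data:
                recv[Unit] → send[Unit]
                  Y ↦ Y
        • ack:
          recv[Str] → send[Str]
            select{data,ok,done} → offer{data,ok,done}  (⊕→&)
              • data:
                offer{ack,err} → select{ack,err}  (&→⊕)
                  • ack:
                    Y ↦ Y
                  • err:
                    Y ↦ Y
              • ok:
                recv[Int] → send[Int]
                  end ↦ end
              • done:
                send[Str] → recv[Str]
                  Y ↦ Y

send[Str].μY.send[Str].offer{more: recv[Int].select{ok: offer{done: end, err: Y}, ack: send[Bool].Y, data: send[Unit].Y}, ack: send[Str].offer{data: select{ack: Y, err: Y}, ok: send[Int].end, done: recv[Str].Y}}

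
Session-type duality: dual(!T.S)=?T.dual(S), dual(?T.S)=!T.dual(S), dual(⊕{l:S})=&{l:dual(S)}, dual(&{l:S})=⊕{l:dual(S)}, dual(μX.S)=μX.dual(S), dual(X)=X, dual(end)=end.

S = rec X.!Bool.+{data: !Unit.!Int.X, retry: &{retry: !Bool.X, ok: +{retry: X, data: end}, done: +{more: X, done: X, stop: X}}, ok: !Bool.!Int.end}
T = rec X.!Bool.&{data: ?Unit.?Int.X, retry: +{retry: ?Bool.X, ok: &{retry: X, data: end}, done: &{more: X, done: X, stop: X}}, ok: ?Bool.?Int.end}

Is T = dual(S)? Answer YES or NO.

NO

rec X | rec X  ✓ (rec unchanged)
  !Bool | !Bool  ✗ same direction on both sides — not dual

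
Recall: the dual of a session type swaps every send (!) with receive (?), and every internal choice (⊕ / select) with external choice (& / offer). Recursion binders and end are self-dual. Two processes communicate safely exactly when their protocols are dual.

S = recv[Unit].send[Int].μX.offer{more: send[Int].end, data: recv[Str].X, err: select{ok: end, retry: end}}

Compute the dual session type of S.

send[Unit].recv[Int].μX.select{more: recv[Int].end, data: send[Str].X, err: offer{ok: end, retry: end}}

recv[Unit] ↦ send[Unit]
  send[Int] ↦ recv[Int]
    μX ↦ μX  (binder kept)
      offer{more,data,err} ↦ select{more,data,err}  (offer→select)
        • more:
          send[Int] ↦ recv[Int]
            dual(end) = end
        • data:
          recv[Str] ↦ send[Str]
            dual(X) = X
        • err:
          select{ok,retry} ↦ offer{ok,retry}  (select→offer)
            • ok:
              dual(end) = end
            • retry:
              dual(end) = end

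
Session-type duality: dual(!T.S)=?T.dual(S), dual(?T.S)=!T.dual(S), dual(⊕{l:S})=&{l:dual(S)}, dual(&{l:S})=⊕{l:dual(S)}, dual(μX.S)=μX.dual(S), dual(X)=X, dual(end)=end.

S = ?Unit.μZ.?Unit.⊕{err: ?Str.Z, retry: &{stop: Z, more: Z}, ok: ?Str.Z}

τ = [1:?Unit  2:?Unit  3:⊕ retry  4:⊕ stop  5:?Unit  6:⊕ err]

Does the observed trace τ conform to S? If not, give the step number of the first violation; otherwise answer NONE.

4

@1 ?Unit  ✓  cont: μZ.…
@2 ?Unit  ✓  cont: ⊕{err: ?Str.μZ.…, retry: &{stop: μZ.…, more: μZ.…}, ok: ?Str.μZ.…}
@3 ⊕ retry  ✓  cont: &{stop: μZ.…, more: μZ.…}
@4 got ⊕ stop, protocol expects & stop or & more  ✗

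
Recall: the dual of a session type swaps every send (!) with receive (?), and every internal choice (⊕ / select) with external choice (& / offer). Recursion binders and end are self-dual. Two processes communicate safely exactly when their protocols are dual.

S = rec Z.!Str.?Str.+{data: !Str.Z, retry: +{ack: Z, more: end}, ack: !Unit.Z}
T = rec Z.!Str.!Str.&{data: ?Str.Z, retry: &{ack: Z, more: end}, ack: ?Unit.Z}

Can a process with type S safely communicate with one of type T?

NO

rec Z vs rec Z  ok (rec unchanged)
  !Str vs !Str  ✗ same direction on both sides — not dual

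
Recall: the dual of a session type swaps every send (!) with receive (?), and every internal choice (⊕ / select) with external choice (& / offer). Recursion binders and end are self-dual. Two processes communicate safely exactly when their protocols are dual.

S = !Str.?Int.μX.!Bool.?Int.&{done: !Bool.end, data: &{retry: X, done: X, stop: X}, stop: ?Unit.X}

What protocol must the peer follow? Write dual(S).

!Str ↦ ?Str
  ?Int ↦ !Int
    μX ↦ μX  (binder kept)
      !Bool ↦ ?Bool
        ?Int ↦ !Int
          &{done,data,stop} ↦ ⊕{done,data,stop}  (offer→select)
            • done:
              !Bool ↦ ?Bool
                dual(end) = end
            • data:
              &{retry,done,stop} ↦ ⊕{retry,done,stop}  (offer→select)
                • retry:
                  dual(X) = X
                • done:
                  dual(X) = X
                • stop:
                  dual(X) = X
            • stop:
              ?Unit ↦ !Unit
                dual(X) = X

?Str.!Int.μX.?Bool.!Int.⊕{done: ?Bool.end, data: ⊕{retry: X, done: X, stop: X}, stop: !Unit.X}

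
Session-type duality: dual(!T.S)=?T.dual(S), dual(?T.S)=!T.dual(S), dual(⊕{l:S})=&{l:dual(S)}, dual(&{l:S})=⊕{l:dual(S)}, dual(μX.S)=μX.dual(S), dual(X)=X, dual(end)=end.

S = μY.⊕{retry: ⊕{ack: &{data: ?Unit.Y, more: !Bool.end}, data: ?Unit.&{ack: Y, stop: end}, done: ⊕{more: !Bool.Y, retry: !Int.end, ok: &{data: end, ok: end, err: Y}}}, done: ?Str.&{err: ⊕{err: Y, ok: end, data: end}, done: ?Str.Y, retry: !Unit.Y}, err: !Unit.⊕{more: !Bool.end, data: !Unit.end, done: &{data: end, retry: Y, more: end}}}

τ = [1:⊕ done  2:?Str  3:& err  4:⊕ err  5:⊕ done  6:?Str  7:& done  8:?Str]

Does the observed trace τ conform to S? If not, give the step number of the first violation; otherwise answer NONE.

step 1: ⊕ done  ok  cont: ?Str.&{err: ⊕{err: μY.…, ok: end, data: end}, done: ?Str.μY.…, retry: !Unit.μY.…}
step 2: ?Str  ok  cont: &{err: ⊕{err: μY.…, ok: end, data: end}, done: ?Str.μY.…, retry: !Unit.μY.…}
step 3: & err  ok  cont: ⊕{err: μY.…, ok: end, data: end}
step 4: ⊕ err  ok  cont: μY.…
step 5: ⊕ done  ok  cont: ?Str.&{err: ⊕{err: μY.…, ok: end, data: end}, done: ?Str.μY.…, retry: !Unit.μY.…}
step 6: ?Str  ok  cont: &{err: ⊕{err: μY.…, ok: end, data: end}, done: ?Str.μY.…, retry: !Unit.μY.…}
step 7: & done  ok  cont: ?Str.μY.…
step 8: ?Str  ok  cont: μY.…
trace exhausted — no violation

NONE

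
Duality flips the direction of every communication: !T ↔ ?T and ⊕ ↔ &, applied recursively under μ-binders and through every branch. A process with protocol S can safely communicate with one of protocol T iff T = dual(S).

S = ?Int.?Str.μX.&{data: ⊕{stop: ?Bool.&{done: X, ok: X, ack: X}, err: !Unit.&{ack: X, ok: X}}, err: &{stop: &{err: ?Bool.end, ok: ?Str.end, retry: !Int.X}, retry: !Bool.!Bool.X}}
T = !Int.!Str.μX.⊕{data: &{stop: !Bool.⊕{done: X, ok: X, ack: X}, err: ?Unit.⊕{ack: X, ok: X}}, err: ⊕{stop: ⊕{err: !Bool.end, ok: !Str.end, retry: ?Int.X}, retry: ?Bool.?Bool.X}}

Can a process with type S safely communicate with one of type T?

YES

?Int vs !Int  match
  ?Str vs !Str  match
    μX vs μX  match (binder kept)
      &{data,err} vs ⊕{data,err}  match same labels
        [data]
          ⊕{stop,err} vs &{stop,err}  match same labels
            [stop]
              ?Bool vs !Bool  match
                &{done,ok,ack} vs ⊕{done,ok,ack}  match same labels
                  [done]
                    X vs X  match
                  [ok]
                    X vs X  match
                  [ack]
                    X vs X  match
            [err]
              !Unit vs ?Unit  match
                &{ack,ok} vs ⊕{ack,ok}  match same labels
                  [ack]
                    X vs X  match
                  [ok]
                    X vs X  match
        [err]
          &{stop,retry} vs ⊕{stop,retry}  match same labels
            [stop]
              &{err,ok,retry} vs ⊕{err,ok,retry}  match same labels
                [err]
                  ?Bool vs !Bool  match
                    end vs end  match
                [ok]
                  ?Str vs !Str  match
                    end vs end  match
                [retry]
                  !Int vs ?Int  match
                    X vs X  match
            [retry]
              !Bool vs ?Bool  match
                !Bool vs ?Bool  match
                  X vs X  match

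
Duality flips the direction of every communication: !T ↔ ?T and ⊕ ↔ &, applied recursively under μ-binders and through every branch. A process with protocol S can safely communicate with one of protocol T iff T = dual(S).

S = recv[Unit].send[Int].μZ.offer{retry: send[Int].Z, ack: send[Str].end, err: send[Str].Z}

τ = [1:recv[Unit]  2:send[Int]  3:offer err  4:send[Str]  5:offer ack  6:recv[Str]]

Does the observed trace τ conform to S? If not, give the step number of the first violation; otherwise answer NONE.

@1 recv[Unit]  ✓  residual = send[Int].μZ.…
@2 send[Int]  ✓  residual = μZ.…
@3 offer err  ✓  residual = send[Str].μZ.…
@4 send[Str]  ✓  residual = μZ.…
@5 offer ack  ✓  residual = send[Str].end
@6 got recv[Str], protocol expects send[Str]  ✗

6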